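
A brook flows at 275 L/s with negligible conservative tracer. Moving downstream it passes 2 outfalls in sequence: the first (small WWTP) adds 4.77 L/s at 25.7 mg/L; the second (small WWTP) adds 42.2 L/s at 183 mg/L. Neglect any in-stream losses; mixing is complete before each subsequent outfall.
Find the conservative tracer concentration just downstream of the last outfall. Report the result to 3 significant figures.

24.4 mg/L

Outfall 1: combined Q = 279.8 L/s; C = (275.0·0 + 4.770·25.70)/279.8 = 0.4382 mg/L.
Outfall 2: combined Q = 322.0 L/s; C = (279.8·0.4382 + 42.20·183.0)/322.0 = 24.37 mg/L.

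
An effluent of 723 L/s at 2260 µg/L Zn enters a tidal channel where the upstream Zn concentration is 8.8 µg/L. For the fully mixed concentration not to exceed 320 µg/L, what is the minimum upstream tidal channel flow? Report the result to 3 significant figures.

Set C_mix = 320: (Q·8.800 + 723.0·2260) / (Q + 723.0) = 320
→ Q = 723.0·(2260 − 320)/(320 − 8.800) = 4507 L/s.

4510 L/s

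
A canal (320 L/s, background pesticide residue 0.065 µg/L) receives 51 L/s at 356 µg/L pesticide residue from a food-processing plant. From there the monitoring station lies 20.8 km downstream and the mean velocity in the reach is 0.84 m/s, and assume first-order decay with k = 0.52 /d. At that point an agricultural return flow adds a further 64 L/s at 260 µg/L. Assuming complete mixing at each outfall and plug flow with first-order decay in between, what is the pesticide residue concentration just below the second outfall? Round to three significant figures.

74.3 µg/L

After mixing, C = (320.0·0.06500 + 51.00·356.0) / 371.0 = 18180/371.0 = 48.99 µg/L; combined flow 371.0 L/s.
Travel time t = 20.8·1000 / 0.84 = 24760 s = 6.878 h.
After decay, C = 48.99 × e^(−kt) = 48.99 × 0.8615 = 42.21 µg/L.
Second outfall: C = (371.0·42.21 + 64.00·260.0)/435.0 = 74.25 µg/L.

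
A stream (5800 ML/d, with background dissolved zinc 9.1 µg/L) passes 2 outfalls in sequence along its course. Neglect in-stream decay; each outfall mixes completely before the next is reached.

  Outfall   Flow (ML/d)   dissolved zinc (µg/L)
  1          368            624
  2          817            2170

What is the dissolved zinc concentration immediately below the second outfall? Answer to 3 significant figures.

294 µg/L

Outfall 1: combined Q = 6168 ML/d; C = (5800·9.100 + 368.0·624.0)/6168 = 45.79 µg/L.
Outfall 2: combined Q = 6985 ML/d; C = (6168·45.79 + 817.0·2170)/6985 = 294.2 µg/L.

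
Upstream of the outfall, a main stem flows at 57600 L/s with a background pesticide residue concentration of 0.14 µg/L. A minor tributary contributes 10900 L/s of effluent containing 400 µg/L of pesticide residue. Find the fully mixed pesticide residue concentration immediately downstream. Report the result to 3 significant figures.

63.8 µg/L

Conservation of mass: C = (57600·0.1400 + 10900·400.0) / 68500 = 4368000/68500 = 63.77 µg/L.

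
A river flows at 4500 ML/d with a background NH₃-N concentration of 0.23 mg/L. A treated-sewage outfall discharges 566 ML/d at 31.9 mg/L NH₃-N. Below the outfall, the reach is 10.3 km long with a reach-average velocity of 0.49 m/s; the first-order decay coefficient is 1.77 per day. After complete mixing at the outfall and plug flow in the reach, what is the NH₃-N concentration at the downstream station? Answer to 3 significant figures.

2.45 mg/L

After mixing, C = (4500·0.2300 + 566.0·31.90) / 5066 = 19090/5066 = 3.768 mg/L.
Travel time t = 10.3·1000 / 0.49 = 21020 s = 5.839 h.
Decay over the reach: 3.768·exp(−kt) = 3.768·0.6501 = 2.450 mg/L.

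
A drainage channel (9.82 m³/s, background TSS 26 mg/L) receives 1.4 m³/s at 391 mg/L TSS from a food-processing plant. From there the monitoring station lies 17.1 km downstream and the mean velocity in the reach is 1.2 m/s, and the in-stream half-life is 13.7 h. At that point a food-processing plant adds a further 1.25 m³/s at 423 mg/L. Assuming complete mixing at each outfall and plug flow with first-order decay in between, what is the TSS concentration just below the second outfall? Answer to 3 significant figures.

95.1 mg/L

After mixing, C = (9.820·26.00 + 1.400·391.0) / 11.22 = 802.7/11.22 = 71.54 mg/L; combined flow 11.22 m³/s.
Travel time t = 17.1·1000 / 1.2 = 14250 s = 3.958 h.
Half-life 13.7 h → k = ln 2 / 13.7 = 0.05059 h⁻¹ = 1.214 d⁻¹.
After decay, C = 71.54 × e^(−kt) = 71.54 × 0.8185 = 58.56 mg/L.
Second outfall: C = (11.22·58.56 + 1.250·423.0)/12.47 = 95.09 mg/L.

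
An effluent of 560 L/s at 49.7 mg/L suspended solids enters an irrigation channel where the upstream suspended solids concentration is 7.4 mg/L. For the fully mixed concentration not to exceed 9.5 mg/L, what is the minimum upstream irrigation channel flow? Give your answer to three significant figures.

Set C_mix = 9.5: (Q·7.400 + 560.0·49.70) / (Q + 560.0) = 9.5
→ Q = 560.0·(49.70 − 9.5)/(9.5 − 7.400) = 10720 L/s.

10700 L/s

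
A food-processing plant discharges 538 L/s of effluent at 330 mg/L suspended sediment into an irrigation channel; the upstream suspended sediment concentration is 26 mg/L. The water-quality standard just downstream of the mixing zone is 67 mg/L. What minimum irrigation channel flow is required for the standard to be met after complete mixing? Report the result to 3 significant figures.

Set C_mix = 67: (Q·26.00 + 538.0·330.0) / (Q + 538.0) = 67
→ Q = 538.0·(330.0 − 67)/(67 − 26.00) = 3451 L/s.

3450 L/s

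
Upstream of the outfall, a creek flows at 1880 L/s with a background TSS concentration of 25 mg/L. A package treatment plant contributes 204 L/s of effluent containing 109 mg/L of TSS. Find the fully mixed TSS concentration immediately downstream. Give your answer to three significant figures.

Conservation of mass: C = (1880·25.00 + 204.0·109.0) / 2084 = 69240/2084 = 33.22 mg/L.

33.2 mg/L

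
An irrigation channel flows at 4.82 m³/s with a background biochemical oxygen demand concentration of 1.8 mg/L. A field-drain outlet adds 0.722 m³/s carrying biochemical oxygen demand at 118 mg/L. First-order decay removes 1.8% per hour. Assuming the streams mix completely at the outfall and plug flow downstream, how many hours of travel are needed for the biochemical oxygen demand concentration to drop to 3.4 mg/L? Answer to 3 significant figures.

After mixing, C = (4.820·1.800 + 0.7220·118.0) / 5.542 = 93.87/5.542 = 16.94 mg/L.
1.8%/h lost → k = −ln(1 − 0.018) = 0.01816 h⁻¹.
16.94·exp(−k·t) = 3.4 → t = ln(16.94/3.4)/k = 318300 s = 88.41 h.

88.4 h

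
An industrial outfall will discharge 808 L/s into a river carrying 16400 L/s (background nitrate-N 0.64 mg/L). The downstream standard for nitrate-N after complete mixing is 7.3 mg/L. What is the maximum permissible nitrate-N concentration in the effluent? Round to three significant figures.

At the limit, (Qr·Cr + Qe·Cₑ)/(Qr + Qe) = 7.3:
Cₑ = (17210·7.3 − 16400·0.6400) / 808.0 = 142.5 mg/L.

142 mg/L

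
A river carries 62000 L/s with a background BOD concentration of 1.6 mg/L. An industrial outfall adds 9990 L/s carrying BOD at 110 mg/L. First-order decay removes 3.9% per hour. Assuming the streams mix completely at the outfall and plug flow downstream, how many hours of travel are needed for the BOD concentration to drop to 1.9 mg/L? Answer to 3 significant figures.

54.6 h

Conservation of mass: C = (62000·1.600 + 9990·110.0) / 71990 = 1198000/71990 = 16.64 mg/L.
3.9%/h lost → k = −ln(1 − 0.039) = 0.03978 h⁻¹.
16.64·exp(−k·t) = 1.9 → t = ln(16.64/1.9)/k = 196400 s = 54.55 h.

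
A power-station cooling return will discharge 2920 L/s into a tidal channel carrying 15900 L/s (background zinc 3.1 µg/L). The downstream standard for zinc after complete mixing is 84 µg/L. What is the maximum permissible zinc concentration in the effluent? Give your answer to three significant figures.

At the limit, (Qr·Cr + Qe·Cₑ)/(Qr + Qe) = 84:
Cₑ = (18820·84 − 15900·3.100) / 2920 = 524.5 µg/L.

525 µg/L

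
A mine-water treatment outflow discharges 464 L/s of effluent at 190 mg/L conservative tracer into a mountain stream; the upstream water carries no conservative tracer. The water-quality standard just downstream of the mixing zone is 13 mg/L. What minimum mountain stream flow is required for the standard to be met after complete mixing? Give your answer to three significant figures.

Set C_mix = 13: (Q·0 + 464.0·190.0) / (Q + 464.0) = 13
→ Q = 464.0·(190.0 − 13)/(13 − 0) = 6318 L/s.

6320 L/s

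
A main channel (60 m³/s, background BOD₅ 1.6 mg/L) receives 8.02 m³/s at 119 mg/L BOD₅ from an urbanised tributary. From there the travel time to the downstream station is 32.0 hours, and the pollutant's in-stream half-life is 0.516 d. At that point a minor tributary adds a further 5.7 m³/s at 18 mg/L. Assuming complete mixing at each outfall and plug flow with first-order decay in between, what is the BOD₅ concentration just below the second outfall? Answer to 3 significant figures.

3.77 mg/L

Mass balance: C = (60.00·1.600 + 8.020·119.0) / 68.02 = 1050/68.02 = 15.44 mg/L; combined flow 68.02 m³/s.
Half-life 0.516 d → k = ln 2 / 0.516 = 1.343 d⁻¹.
Decay over the reach: 15.44·exp(−kt) = 15.44·0.1668 = 2.575 mg/L.
Second outfall: C = (68.02·2.575 + 5.700·18.00)/73.72 = 3.768 mg/L.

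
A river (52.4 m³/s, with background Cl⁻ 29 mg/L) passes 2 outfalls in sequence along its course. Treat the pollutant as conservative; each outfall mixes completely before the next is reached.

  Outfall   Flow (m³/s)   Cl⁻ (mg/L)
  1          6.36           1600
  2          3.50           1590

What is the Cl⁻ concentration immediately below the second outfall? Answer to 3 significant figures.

277 mg/L

Outfall 1: combined Q = 58.76 m³/s; C = (52.40·29.00 + 6.360·1600)/58.76 = 199.0 mg/L.
Outfall 2: combined Q = 62.26 m³/s; C = (58.76·199.0 + 3.500·1590)/62.26 = 277.2 mg/L.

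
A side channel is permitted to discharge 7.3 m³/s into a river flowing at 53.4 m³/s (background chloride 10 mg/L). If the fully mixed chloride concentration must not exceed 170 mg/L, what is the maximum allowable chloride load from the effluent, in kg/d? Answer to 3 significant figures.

845000 kg/d

Mass balance at the limit: 53.40·10.00 + 7.300·Cₑ = 60.70·170 → Cₑ = 1340 mg/L.
Load = 7.300 m³/s × 1340 g/m³ × 86 400 s/d = 845400 kg/d.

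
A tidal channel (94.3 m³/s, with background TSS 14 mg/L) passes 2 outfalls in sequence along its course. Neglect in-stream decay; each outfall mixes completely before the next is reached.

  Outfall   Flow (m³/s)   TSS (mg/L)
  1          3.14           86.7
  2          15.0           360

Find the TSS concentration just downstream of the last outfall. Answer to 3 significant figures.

62.2 mg/L

Below outfall 1: Q → 97.44 m³/s, C = (94.30·14.00 + 3.140·86.70)/97.44 = 16.34 mg/L.
Below outfall 2: Q → 112.4 m³/s, C = (97.44·16.34 + 15.00·360.0)/112.4 = 62.19 mg/L.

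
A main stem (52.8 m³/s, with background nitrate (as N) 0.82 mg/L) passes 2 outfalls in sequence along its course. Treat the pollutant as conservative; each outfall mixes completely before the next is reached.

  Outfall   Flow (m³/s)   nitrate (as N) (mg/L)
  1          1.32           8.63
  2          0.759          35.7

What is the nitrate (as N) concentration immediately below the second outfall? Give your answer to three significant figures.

1.49 mg/L

Below outfall 1: Q → 54.12 m³/s, C = (52.80·0.8200 + 1.320·8.630)/54.12 = 1.010 mg/L.
Below outfall 2: Q → 54.88 m³/s, C = (54.12·1.010 + 0.7590·35.70)/54.88 = 1.490 mg/L.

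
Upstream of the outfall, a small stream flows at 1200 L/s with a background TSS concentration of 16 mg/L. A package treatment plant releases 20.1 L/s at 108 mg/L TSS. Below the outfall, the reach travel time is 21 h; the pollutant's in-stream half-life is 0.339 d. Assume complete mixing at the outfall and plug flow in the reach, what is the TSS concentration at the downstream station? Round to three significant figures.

Conservation of mass: C = (1200·16.00 + 20.10·108.0) / 1220 = 21370/1220 = 17.52 mg/L.
Half-life 0.339 d → k = ln 2 / 0.339 = 2.045 d⁻¹.
Decay over the reach: 17.52·exp(−kt) = 17.52·0.1671 = 2.927 mg/L.

2.93 mg/L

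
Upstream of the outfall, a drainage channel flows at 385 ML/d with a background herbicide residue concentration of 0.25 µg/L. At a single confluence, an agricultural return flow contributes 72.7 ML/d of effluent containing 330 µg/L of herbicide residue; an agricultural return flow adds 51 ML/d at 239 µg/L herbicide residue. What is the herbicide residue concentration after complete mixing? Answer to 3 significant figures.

After mixing, C = (385.0·0.2500 + 72.70·330.0 + 51.00·239.0) / 508.7 = 36280/508.7 = 71.31 µg/L.

71.3 µg/L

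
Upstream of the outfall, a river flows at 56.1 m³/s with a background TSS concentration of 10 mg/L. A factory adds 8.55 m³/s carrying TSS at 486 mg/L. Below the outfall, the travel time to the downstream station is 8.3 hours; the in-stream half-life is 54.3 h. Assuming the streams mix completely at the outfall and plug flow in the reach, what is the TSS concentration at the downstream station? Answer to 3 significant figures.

65.6 mg/L

Mass balance: C = (56.10·10.00 + 8.550·486.0) / 64.65 = 4716/64.65 = 72.95 mg/L.
Half-life 54.3 h → k = ln 2 / 54.3 = 0.01277 h⁻¹ = 0.3064 d⁻¹.
Applying C = C₀e^(−kt): 72.95 × 0.8995 = 65.62 mg/L.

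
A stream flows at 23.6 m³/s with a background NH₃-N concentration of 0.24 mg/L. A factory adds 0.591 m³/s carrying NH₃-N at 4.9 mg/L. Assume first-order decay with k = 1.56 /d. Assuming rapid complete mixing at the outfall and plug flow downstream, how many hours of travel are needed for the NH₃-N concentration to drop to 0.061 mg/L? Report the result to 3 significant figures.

Mixed concentration C = ΣQC/ΣQ = (23.60·0.2400 + 0.5910·4.900) / 24.19 = 8.560/24.19 = 0.3538 mg/L.
0.3538·exp(−k·t) = 0.061 → t = ln(0.3538/0.061)/k = 97370 s = 27.05 h.

27.0 h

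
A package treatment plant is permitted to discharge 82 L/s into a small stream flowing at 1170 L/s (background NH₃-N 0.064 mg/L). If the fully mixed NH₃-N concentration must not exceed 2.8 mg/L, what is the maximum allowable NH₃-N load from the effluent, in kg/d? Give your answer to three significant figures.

296 kg/d

Mass balance at the limit: 1170·0.06400 + 82.00·Cₑ = 1252·2.8 → Cₑ = 41.84 mg/L.
82.00 L/s = 0.08200 m³/s. Load = 0.08200 m³/s × 41.84 g/m³ × 86 400 s/d = 296.4 kg/d.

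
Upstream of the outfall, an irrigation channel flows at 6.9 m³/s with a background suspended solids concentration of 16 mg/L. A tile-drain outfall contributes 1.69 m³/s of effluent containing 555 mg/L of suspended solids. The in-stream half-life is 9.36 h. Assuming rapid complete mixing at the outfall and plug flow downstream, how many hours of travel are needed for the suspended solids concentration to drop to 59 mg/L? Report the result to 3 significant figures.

Conservation of mass: C = (6.900·16.00 + 1.690·555.0) / 8.590 = 1048/8.590 = 122.0 mg/L.
Half-life 9.36 h → k = ln 2 / 9.36 = 0.07405 h⁻¹ = 1.777 d⁻¹.
122.0·exp(−k·t) = 59 → t = ln(122.0/59)/k = 35330 s = 9.815 h.

9.81 h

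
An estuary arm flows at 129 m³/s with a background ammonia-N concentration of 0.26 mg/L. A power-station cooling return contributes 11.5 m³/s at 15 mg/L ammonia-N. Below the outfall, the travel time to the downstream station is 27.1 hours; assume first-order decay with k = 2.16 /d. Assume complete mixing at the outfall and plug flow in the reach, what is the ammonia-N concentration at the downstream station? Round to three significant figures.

Conservation of mass: C = (129.0·0.2600 + 11.50·15.00) / 140.5 = 206.0/140.5 = 1.466 mg/L.
First-order decay: C = 1.466·exp(−k·t) = 1.466·0.08725 = 0.1279 mg/L.

0.128 mg/L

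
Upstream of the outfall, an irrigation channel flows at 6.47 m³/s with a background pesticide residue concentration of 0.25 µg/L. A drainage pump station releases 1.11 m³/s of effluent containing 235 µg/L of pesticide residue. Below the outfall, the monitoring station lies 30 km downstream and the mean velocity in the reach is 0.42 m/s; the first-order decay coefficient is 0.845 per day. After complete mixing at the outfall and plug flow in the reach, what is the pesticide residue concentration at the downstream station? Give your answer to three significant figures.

17.2 µg/L

Mass balance: C = (6.470·0.2500 + 1.110·235.0) / 7.580 = 262.5/7.580 = 34.63 µg/L.
Travel time t = 30·1000 / 0.42 = 71430 s = 19.84 h.
Applying C = C₀e^(−kt): 34.63 × 0.4973 = 17.22 µg/L.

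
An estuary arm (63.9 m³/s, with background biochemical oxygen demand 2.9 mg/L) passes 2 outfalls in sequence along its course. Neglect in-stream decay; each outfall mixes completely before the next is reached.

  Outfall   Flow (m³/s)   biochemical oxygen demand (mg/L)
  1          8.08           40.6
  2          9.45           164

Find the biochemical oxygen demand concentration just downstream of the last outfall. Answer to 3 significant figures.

Outfall 1: combined Q = 71.98 m³/s; C = (63.90·2.900 + 8.080·40.60)/71.98 = 7.132 mg/L.
Outfall 2: combined Q = 81.43 m³/s; C = (71.98·7.132 + 9.450·164.0)/81.43 = 25.34 mg/L.

25.3 mg/L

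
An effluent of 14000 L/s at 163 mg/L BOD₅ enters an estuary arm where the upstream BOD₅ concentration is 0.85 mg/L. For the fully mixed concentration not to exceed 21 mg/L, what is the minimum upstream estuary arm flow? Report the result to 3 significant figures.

Set C_mix = 21: (Q·0.8500 + 14000·163.0) / (Q + 14000) = 21
→ Q = 14000·(163.0 − 21)/(21 − 0.8500) = 98660 L/s.

98700 L/s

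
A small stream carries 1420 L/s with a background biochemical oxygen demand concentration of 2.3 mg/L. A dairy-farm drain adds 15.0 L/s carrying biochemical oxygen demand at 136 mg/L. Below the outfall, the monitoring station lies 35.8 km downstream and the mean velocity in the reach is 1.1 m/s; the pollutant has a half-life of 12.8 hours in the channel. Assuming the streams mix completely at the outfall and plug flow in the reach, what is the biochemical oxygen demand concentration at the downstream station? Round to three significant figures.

Mass balance: C = (1420·2.300 + 15.00·136.0) / 1435 = 5306/1435 = 3.698 mg/L.
Travel time t = 35.8·1000 / 1.1 = 32550 s = 9.040 h.
Half-life 12.8 h → k = ln 2 / 12.8 = 0.05415 h⁻¹ = 1.300 d⁻¹.
Applying C = C₀e^(−kt): 3.698 × 0.6129 = 2.266 mg/L.

2.27 mg/L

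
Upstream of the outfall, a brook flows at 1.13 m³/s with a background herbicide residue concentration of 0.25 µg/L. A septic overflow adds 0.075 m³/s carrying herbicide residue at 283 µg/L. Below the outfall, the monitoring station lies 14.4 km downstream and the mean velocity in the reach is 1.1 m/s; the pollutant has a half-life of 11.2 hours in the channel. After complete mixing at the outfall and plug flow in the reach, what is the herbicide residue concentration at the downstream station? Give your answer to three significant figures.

Mass balance: C = (1.130·0.2500 + 0.07500·283.0) / 1.205 = 21.51/1.205 = 17.85 µg/L.
Travel time t = 14.4·1000 / 1.1 = 13090 s = 3.636 h.
Half-life 11.2 h → k = ln 2 / 11.2 = 0.06189 h⁻¹ = 1.485 d⁻¹.
Applying C = C₀e^(−kt): 17.85 × 0.7985 = 14.25 µg/L.

14.3 µg/L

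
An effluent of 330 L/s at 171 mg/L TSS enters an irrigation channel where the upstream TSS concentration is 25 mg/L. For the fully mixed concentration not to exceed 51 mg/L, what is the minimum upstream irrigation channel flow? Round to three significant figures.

Set C_mix = 51: (Q·25.00 + 330.0·171.0) / (Q + 330.0) = 51
→ Q = 330.0·(171.0 − 51)/(51 − 25.00) = 1523 L/s.

1520 L/s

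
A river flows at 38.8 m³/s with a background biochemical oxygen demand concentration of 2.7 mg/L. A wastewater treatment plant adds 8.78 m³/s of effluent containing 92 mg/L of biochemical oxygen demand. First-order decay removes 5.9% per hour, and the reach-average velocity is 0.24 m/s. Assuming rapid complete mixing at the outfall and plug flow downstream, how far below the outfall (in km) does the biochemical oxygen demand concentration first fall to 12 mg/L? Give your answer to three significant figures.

Mixed concentration C = ΣQC/ΣQ = (38.80·2.700 + 8.780·92.00) / 47.58 = 912.5/47.58 = 19.18 mg/L.
5.9%/h lost → k = −ln(1 − 0.059) = 0.06081 h⁻¹.
Set 19.18·exp(−k·t) = 12 → t = ln(19.18/12)/k = 27760 s = 7.710 h.
Distance = v·t = 0.24·27760 = 6662 m = 6.662 km.

6.66 km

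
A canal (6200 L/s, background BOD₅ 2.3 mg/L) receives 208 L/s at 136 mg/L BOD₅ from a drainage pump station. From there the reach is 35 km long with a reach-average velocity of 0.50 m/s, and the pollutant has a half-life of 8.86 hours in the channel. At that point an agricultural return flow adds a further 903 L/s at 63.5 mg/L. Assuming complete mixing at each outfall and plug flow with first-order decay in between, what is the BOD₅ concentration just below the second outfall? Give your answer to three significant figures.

9.11 mg/L

Mixed concentration C = ΣQC/ΣQ = (6200·2.300 + 208.0·136.0) / 6408 = 42550/6408 = 6.640 mg/L; combined flow 6408 L/s.
Travel time t = 35·1000 / 0.50 = 70000 s = 19.44 h.
Half-life 8.86 h → k = ln 2 / 8.86 = 0.07823 h⁻¹ = 1.878 d⁻¹.
First-order decay: C = 6.640·exp(−k·t) = 6.640·0.2184 = 1.450 mg/L.
Second outfall: C = (6408·1.450 + 903.0·63.50)/7311 = 9.114 mg/L.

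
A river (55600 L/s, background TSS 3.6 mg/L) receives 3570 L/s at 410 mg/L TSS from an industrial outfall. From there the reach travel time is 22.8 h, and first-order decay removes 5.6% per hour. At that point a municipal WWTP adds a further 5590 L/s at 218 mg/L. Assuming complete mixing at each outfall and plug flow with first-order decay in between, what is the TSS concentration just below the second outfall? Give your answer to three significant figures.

After mixing, C = (55600·3.600 + 3570·410.0) / 59170 = 1664000/59170 = 28.12 mg/L; combined flow 59170 L/s.
5.6%/h lost → k = −ln(1 − 0.056) = 0.05763 h⁻¹.
After decay, C = 28.12 × e^(−kt) = 28.12 × 0.2688 = 7.557 mg/L.
At the second outfall, C = (59170·7.557 + 5590·218.0) / (59170 + 5590) = 25.72 mg/L.

25.7 mg/L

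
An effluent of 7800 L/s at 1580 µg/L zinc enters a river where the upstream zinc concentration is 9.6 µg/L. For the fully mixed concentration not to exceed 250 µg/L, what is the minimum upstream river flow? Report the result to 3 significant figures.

Set C_mix = 250: (Q·9.600 + 7800·1580) / (Q + 7800) = 250
→ Q = 7800·(1580 − 250)/(250 − 9.600) = 43150 L/s.

43200 L/s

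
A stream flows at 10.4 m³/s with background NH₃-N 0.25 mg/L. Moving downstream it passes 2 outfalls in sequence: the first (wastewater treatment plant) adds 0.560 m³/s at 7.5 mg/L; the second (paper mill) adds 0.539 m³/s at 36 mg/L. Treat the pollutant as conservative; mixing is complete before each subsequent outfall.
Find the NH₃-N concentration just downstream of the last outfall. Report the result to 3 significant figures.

2.28 mg/L

After outfall 1: Q = 10.40 + 0.5600 = 10.96 m³/s; C = (10.40·0.2500 + 0.5600·7.500)/10.96 = 0.6204 mg/L.
After outfall 2: Q = 10.96 + 0.5390 = 11.50 m³/s; C = (10.96·0.6204 + 0.5390·36.00)/11.50 = 2.279 mg/L.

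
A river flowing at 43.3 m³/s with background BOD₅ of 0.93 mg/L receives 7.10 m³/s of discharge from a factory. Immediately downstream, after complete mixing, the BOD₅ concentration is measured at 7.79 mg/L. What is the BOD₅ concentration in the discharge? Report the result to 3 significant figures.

Mass balance: 43.30·0.9300 + 7.100·Cₑ = 50.40·7.790
→ Cₑ = (50.40·7.790 − 43.30·0.9300) / 7.100 = 49.63 mg/L.

49.6 mg/L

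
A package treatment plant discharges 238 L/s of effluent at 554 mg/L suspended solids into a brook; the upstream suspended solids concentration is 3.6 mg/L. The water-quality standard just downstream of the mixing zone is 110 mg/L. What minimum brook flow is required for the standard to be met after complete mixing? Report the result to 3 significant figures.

993 L/s

Set C_mix = 110: (Q·3.600 + 238.0·554.0) / (Q + 238.0) = 110
→ Q = 238.0·(554.0 − 110)/(110 − 3.600) = 993.2 L/s.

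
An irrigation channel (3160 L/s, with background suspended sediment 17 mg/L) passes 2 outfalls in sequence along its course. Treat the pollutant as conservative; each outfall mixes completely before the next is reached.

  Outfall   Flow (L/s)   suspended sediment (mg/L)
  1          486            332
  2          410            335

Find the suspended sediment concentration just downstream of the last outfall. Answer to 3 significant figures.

After outfall 1: Q = 3160 + 486.0 = 3646 L/s; C = (3160·17.00 + 486.0·332.0)/3646 = 58.99 mg/L.
After outfall 2: Q = 3646 + 410.0 = 4056 L/s; C = (3646·58.99 + 410.0·335.0)/4056 = 86.89 mg/L.

86.9 mg/L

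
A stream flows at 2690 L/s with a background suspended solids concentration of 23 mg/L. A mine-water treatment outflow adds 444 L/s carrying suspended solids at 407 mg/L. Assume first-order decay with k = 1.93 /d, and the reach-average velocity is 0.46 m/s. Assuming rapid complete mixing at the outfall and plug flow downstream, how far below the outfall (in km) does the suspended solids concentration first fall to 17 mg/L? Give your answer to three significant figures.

Mixed concentration C = ΣQC/ΣQ = (2690·23.00 + 444.0·407.0) / 3134 = 242600/3134 = 77.40 mg/L.
Set 77.40·exp(−k·t) = 17 → t = ln(77.40/17)/k = 67860 s = 18.85 h.
Distance = v·t = 0.46·67860 = 31210 m = 31.21 km.

31.2 km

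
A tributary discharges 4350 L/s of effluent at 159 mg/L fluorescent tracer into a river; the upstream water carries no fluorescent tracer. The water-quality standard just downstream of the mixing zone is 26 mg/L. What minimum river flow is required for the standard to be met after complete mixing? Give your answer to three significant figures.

22300 L/s

Set C_mix = 26: (Q·0 + 4350·159.0) / (Q + 4350) = 26
→ Q = 4350·(159.0 − 26)/(26 − 0) = 22250 L/s.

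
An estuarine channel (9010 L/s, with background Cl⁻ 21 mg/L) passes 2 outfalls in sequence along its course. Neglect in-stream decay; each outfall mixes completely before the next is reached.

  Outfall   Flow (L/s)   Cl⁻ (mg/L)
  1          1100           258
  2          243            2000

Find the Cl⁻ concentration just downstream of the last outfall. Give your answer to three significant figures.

After outfall 1: Q = 9010 + 1100 = 10110 L/s; C = (9010·21.00 + 1100·258.0)/10110 = 46.79 mg/L.
After outfall 2: Q = 10110 + 243.0 = 10350 L/s; C = (10110·46.79 + 243.0·2000)/10350 = 92.63 mg/L.

92.6 mg/L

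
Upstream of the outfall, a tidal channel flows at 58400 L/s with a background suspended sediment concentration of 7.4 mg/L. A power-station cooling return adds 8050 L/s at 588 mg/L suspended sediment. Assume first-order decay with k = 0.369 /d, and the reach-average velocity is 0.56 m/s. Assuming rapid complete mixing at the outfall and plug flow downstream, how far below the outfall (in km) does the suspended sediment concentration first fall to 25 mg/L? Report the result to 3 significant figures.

149 km

Mass balance: C = (58400·7.400 + 8050·588.0) / 66450 = 5166000/66450 = 77.74 mg/L.
Set 77.74·exp(−k·t) = 25 → t = ln(77.74/25)/k = 265600 s = 73.78 h.
Distance = v·t = 0.56·265600 = 148800 m = 148.8 km.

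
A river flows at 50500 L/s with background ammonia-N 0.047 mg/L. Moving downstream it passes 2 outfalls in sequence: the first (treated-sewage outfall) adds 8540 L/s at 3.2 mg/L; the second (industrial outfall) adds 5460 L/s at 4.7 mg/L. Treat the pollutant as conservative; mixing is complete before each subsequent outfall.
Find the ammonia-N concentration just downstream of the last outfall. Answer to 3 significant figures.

Below outfall 1: Q → 59040 L/s, C = (50500·0.04700 + 8540·3.200)/59040 = 0.5031 mg/L.
Below outfall 2: Q → 64500 L/s, C = (59040·0.5031 + 5460·4.700)/64500 = 0.8583 mg/L.

0.858 mg/L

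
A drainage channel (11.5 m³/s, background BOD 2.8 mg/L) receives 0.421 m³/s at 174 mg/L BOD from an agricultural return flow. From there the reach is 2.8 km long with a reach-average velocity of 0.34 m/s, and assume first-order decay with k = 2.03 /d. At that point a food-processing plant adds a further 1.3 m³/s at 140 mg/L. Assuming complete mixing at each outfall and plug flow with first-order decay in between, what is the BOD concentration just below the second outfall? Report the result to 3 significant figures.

20.3 mg/L

After mixing, C = (11.50·2.800 + 0.4210·174.0) / 11.92 = 105.5/11.92 = 8.846 mg/L; combined flow 11.92 m³/s.
Travel time t = 2.8·1000 / 0.34 = 8235 s = 2.288 h.
First-order decay: C = 8.846·exp(−k·t) = 8.846·0.8241 = 7.290 mg/L.
Second outfall: C = (11.92·7.290 + 1.300·140.0)/13.22 = 20.34 mg/L.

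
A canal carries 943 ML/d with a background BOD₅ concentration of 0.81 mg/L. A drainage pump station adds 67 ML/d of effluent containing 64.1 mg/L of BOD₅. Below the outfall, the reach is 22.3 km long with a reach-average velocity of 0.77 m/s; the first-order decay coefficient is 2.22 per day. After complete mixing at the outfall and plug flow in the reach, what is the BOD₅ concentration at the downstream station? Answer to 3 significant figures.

After mixing, C = (943.0·0.8100 + 67.00·64.10) / 1010 = 5059/1010 = 5.008 mg/L.
Travel time t = 22.3·1000 / 0.77 = 28960 s = 8.045 h.
First-order decay: C = 5.008·exp(−k·t) = 5.008·0.4751 = 2.380 mg/L.

2.38 mg/L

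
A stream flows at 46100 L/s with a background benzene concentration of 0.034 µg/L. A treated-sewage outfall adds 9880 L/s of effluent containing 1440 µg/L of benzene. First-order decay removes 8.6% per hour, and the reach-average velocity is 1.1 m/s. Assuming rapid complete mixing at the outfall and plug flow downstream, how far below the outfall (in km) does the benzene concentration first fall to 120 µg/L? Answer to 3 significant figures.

Mixed concentration C = ΣQC/ΣQ = (46100·0.03400 + 9880·1440) / 55980 = 14230000/55980 = 254.2 µg/L.
8.6%/h lost → k = −ln(1 − 0.086) = 0.08992 h⁻¹.
Set 254.2·exp(−k·t) = 120 → t = ln(254.2/120)/k = 30050 s = 8.346 h.
Distance = v·t = 1.1·30050 = 33050 m = 33.05 km.

33.1 km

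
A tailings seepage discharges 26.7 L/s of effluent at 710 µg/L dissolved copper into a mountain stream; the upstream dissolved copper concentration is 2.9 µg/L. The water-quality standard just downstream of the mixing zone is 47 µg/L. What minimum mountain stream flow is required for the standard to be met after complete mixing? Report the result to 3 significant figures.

Set C_mix = 47: (Q·2.900 + 26.70·710.0) / (Q + 26.70) = 47
→ Q = 26.70·(710.0 − 47)/(47 − 2.900) = 401.4 L/s.

401 L/s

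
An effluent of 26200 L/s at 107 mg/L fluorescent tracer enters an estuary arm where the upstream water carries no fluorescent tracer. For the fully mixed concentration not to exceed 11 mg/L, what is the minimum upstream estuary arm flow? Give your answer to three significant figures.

229000 L/s

Set C_mix = 11: (Q·0 + 26200·107.0) / (Q + 26200) = 11
→ Q = 26200·(107.0 − 11)/(11 − 0) = 228700 L/s.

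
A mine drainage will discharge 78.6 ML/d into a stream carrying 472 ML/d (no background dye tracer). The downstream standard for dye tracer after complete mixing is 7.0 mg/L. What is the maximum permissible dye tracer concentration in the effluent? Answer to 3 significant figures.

At the limit, (Qr·Cr + Qe·Cₑ)/(Qr + Qe) = 7.0:
Cₑ = (550.6·7.0 − 472.0·0) / 78.60 = 49.04 mg/L.

49.0 mg/L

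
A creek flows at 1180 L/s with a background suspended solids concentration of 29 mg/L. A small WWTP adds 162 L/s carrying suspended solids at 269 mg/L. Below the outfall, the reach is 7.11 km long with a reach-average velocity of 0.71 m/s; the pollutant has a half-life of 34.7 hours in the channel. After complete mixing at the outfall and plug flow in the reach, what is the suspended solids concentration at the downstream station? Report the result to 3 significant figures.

Mixed concentration C = ΣQC/ΣQ = (1180·29.00 + 162.0·269.0) / 1342 = 77800/1342 = 57.97 mg/L.
Travel time t = 7.11·1000 / 0.71 = 10010 s = 2.782 h.
Half-life 34.7 h → k = ln 2 / 34.7 = 0.01998 h⁻¹ = 0.4794 d⁻¹.
First-order decay: C = 57.97·exp(−k·t) = 57.97·0.9460 = 54.84 mg/L.

54.8 mg/L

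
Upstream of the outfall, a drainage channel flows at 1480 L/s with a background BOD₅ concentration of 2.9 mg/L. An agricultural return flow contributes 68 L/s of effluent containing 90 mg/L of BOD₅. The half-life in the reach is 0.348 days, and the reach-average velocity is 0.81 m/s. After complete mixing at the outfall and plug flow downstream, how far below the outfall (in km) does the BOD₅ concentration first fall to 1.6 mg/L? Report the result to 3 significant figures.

50.5 km

After mixing, C = (1480·2.900 + 68.00·90.00) / 1548 = 10410/1548 = 6.726 mg/L.
Half-life 0.348 d → k = ln 2 / 0.348 = 1.992 d⁻¹.
Set 6.726·exp(−k·t) = 1.6 → t = ln(6.726/1.6)/k = 62290 s = 17.30 h.
Distance = v·t = 0.81·62290 = 50460 m = 50.46 km.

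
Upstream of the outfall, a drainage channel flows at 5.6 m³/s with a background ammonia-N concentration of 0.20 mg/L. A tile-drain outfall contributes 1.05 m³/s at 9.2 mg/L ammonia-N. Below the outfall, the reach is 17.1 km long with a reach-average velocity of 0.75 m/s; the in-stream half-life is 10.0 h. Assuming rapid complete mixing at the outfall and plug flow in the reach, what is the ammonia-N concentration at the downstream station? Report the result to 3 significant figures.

After mixing, C = (5.600·0.2000 + 1.050·9.200) / 6.650 = 10.78/6.650 = 1.621 mg/L.
Travel time t = 17.1·1000 / 0.75 = 22800 s = 6.333 h.
Half-life 10.0 h → k = ln 2 / 10.0 = 0.06931 h⁻¹ = 1.664 d⁻¹.
First-order decay: C = 1.621·exp(−k·t) = 1.621·0.6447 = 1.045 mg/L.

1.05 mg/L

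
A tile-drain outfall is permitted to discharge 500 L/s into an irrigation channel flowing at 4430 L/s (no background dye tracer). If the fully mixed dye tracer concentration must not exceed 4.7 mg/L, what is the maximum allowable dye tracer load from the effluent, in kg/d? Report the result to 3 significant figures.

Mass balance at the limit: 4430·0 + 500.0·Cₑ = 4930·4.7 → Cₑ = 46.34 mg/L.
500.0 L/s = 0.5000 m³/s. Load = 0.5000 m³/s × 46.34 g/m³ × 86 400 s/d = 2002 kg/d.

2000 kg/d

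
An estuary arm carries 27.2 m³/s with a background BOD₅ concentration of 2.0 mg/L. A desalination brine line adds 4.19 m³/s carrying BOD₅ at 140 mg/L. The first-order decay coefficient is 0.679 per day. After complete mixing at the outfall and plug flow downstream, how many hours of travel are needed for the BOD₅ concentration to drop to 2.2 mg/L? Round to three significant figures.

Mixed concentration C = ΣQC/ΣQ = (27.20·2.000 + 4.190·140.0) / 31.39 = 641.0/31.39 = 20.42 mg/L.
20.42·exp(−k·t) = 2.2 → t = ln(20.42/2.2)/k = 283500 s = 78.75 h.

78.8 h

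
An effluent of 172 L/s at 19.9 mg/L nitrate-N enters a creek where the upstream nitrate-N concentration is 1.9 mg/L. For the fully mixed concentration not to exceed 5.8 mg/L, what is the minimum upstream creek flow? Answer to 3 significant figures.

Set C_mix = 5.8: (Q·1.900 + 172.0·19.90) / (Q + 172.0) = 5.8
→ Q = 172.0·(19.90 − 5.8)/(5.8 − 1.900) = 621.8 L/s.

622 L/s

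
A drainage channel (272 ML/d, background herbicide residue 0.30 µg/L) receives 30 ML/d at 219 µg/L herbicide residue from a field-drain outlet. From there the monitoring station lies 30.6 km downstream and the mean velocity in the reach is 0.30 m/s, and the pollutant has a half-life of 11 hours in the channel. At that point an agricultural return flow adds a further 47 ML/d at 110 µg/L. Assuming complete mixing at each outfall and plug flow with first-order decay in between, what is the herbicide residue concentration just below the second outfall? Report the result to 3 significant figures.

Flow-weighted average: C = (272.0·0.3000 + 30.00·219.0) / 302.0 = 6652/302.0 = 22.03 µg/L; combined flow 302.0 ML/d.
Travel time t = 30.6·1000 / 0.30 = 102000 s = 28.33 h.
Half-life 11 h → k = ln 2 / 11 = 0.06301 h⁻¹ = 1.512 d⁻¹.
After decay, C = 22.03 × e^(−kt) = 22.03 × 0.1677 = 3.694 µg/L.
Second outfall: C = (302.0·3.694 + 47.00·110.0)/349.0 = 18.01 µg/L.

18.0 µg/L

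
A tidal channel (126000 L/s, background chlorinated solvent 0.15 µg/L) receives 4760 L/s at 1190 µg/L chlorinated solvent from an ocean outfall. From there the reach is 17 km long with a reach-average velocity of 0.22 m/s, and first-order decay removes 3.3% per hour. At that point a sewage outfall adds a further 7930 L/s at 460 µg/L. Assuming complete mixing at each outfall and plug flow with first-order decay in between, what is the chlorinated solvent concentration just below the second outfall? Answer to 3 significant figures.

46.2 µg/L

After mixing, C = (126000·0.1500 + 4760·1190) / 130800 = 5683000/130800 = 43.46 µg/L; combined flow 130800 L/s.
Travel time t = 17·1000 / 0.22 = 77270 s = 21.46 h.
3.3%/h lost → k = −ln(1 − 0.033) = 0.03356 h⁻¹.
After decay, C = 43.46 × e^(−kt) = 43.46 × 0.4866 = 21.15 µg/L.
Second outfall: C = (130800·21.15 + 7930·460.0)/138700 = 46.24 µg/L.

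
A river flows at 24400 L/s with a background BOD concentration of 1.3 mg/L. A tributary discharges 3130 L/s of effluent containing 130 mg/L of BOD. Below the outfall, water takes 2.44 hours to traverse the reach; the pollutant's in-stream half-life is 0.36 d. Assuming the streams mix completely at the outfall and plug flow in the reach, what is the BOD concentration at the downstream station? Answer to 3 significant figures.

13.1 mg/L

Flow-weighted average: C = (24400·1.300 + 3130·130.0) / 27530 = 438600/27530 = 15.93 mg/L.
Half-life 0.36 d → k = ln 2 / 0.36 = 1.925 d⁻¹.
Decay over the reach: 15.93·exp(−kt) = 15.93·0.8222 = 13.10 mg/L.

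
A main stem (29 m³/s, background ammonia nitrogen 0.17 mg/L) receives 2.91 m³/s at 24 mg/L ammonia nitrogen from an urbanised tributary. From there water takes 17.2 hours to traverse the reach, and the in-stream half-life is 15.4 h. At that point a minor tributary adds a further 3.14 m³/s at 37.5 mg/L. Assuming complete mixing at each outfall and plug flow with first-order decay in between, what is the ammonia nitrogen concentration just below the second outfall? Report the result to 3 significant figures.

4.34 mg/L

Mass balance: C = (29.00·0.1700 + 2.910·24.00) / 31.91 = 74.77/31.91 = 2.343 mg/L; combined flow 31.91 m³/s.
Half-life 15.4 h → k = ln 2 / 15.4 = 0.04501 h⁻¹ = 1.080 d⁻¹.
After decay, C = 2.343 × e^(−kt) = 2.343 × 0.4611 = 1.080 mg/L.
Second outfall: C = (31.91·1.080 + 3.140·37.50)/35.05 = 4.343 mg/L.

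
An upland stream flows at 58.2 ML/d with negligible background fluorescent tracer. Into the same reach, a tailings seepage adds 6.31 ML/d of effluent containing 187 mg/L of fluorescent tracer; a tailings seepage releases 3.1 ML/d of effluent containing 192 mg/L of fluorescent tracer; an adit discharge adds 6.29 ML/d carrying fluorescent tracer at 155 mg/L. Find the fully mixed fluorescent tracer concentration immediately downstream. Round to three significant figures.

After mixing, C = (58.20·0 + 6.310·187.0 + 3.100·192.0 + 6.290·155.0) / 73.90 = 2750/73.90 = 37.21 mg/L.

37.2 mg/L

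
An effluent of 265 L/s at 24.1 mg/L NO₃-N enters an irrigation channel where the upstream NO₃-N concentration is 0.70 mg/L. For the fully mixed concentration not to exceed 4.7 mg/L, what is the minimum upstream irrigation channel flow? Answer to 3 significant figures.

Set C_mix = 4.7: (Q·0.7000 + 265.0·24.10) / (Q + 265.0) = 4.7
→ Q = 265.0·(24.10 − 4.7)/(4.7 − 0.7000) = 1285 L/s.

1290 L/s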